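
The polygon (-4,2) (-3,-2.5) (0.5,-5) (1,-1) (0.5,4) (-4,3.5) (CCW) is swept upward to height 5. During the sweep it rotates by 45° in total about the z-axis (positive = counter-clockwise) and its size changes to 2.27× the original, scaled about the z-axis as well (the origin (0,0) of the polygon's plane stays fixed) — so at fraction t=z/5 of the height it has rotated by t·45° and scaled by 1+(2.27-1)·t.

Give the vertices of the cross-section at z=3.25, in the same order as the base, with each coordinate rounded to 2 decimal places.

t = z/height = 3.25/5 = 0.65
s = 1 + (scale-1)·z/height = 1 + (2.27-1)·3.25/5 = 1.825500
θ = twist·z/height = 45°·3.25/5 = 29.2500° = 0.510509 rad
cos θ = 0.872496, sin θ = 0.488621 (intermediates below are computed at full precision and shown rounded to 5 d.p.)
v1: (-4,2) → rotate → (-4.46723,-0.20949) → ×s → (-8.15492,-0.38243) → (-8.15,-0.38)
v2: (-3,-2.5) → rotate → (-1.39593,-3.64710) → ×s → (-2.54828,-6.65779) → (-2.55,-6.66)
v3: (0.5,-5) → rotate → (2.87935,-4.11817) → ×s → (5.25626,-7.51772) → (5.26,-7.52)
v4: (1,-1) → rotate → (1.36112,-0.38387) → ×s → (2.48472,-0.70076) → (2.48,-0.70)
v5: (0.5,4) → rotate → (-1.51824,3.73429) → ×s → (-2.77154,6.81695) → (-2.77,6.82)
v6: (-4,3.5) → rotate → (-5.20016,1.09925) → ×s → (-9.49289,2.00668) → (-9.49,2.01)

Cross-section at z=3.25: (-8.15,-0.38) (-2.55,-6.66) (5.26,-7.52) (2.48,-0.70) (-2.77,6.82) (-9.49,2.01)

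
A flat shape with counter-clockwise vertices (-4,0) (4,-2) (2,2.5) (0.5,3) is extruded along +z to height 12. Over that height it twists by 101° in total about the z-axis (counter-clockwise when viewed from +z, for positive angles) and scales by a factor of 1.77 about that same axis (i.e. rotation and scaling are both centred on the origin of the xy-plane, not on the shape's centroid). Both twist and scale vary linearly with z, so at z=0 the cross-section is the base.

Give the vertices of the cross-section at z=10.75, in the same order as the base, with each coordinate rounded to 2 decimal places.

Cross-section at z=10.75: (0.06,-6.76) (3.32,6.79) (-4.25,3.34) (-5.08,0.80)

t = z/height = 10.75/12 = 0.895833
s = 1 + (scale-1)·z/height = 1 + (1.77-1)·10.75/12 = 1.689792
θ = twist·z/height = 101°·10.75/12 = 90.4792° = 1.579159 rad
cos θ = -0.008363, sin θ = 0.999965 (intermediates below are computed at full precision and shown rounded to 5 d.p.)
v1: (-4,0) → rotate → (0.03345,-3.99986) → ×s → (0.05653,-6.75893) → (0.06,-6.76)
v2: (4,-2) → rotate → (1.96648,4.01659) → ×s → (3.32294,6.78719) → (3.32,6.79)
v3: (2,2.5) → rotate → (-2.51664,1.97902) → ×s → (-4.25259,3.34414) → (-4.25,3.34)
v4: (0.5,3) → rotate → (-3.00408,0.47489) → ×s → (-5.07626,0.80247) → (-5.08,0.80)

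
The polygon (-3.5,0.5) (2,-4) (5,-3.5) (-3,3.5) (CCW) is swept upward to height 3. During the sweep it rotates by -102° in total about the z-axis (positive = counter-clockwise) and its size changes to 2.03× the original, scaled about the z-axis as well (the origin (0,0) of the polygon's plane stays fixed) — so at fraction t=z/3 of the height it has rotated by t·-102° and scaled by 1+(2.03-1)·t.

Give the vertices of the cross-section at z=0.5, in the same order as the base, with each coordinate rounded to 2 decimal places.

Cross-section at z=0.5: (-3.75,1.76) (0.87,-5.17) (4.40,-5.63) (-2.16,4.95)

t = z/height = 0.5/3 = 0.166667
s = 1 + (scale-1)·z/height = 1 + (2.03-1)·0.5/3 = 1.171667
θ = twist·z/height = -102°·0.5/3 = -17.0000° = -0.296706 rad
cos θ = 0.956305, sin θ = -0.292372 (intermediates below are computed at full precision and shown rounded to 5 d.p.)
v1: (-3.5,0.5) → rotate → (-3.20088,1.50145) → ×s → (-3.75037,1.75920) → (-3.75,1.76)
v2: (2,-4) → rotate → (0.74312,-4.40996) → ×s → (0.87069,-5.16701) → (0.87,-5.17)
v3: (5,-3.5) → rotate → (3.75822,-4.80893) → ×s → (4.40338,-5.63446) → (4.40,-5.63)
v4: (-3,3.5) → rotate → (-1.84561,4.22418) → ×s → (-2.16244,4.94933) → (-2.16,4.95)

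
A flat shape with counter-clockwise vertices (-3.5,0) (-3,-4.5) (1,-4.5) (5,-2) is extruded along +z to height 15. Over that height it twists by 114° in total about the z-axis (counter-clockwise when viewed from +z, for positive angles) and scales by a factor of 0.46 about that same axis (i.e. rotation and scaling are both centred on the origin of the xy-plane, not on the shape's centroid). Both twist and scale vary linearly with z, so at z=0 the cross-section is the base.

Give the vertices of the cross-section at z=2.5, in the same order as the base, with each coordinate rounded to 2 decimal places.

Cross-section at z=2.5: (-3.01,-1.04) (-1.25,-4.76) (2.19,-3.58) (4.89,-0.24)

t = z/height = 2.5/15 = 0.166667
s = 1 + (scale-1)·z/height = 1 + (0.46-1)·2.5/15 = 0.910000
θ = twist·z/height = 114°·2.5/15 = 19.0000° = 0.331613 rad
cos θ = 0.945519, sin θ = 0.325568 (intermediates below are computed at full precision and shown rounded to 5 d.p.)
v1: (-3.5,0) → rotate → (-3.30932,-1.13949) → ×s → (-3.01148,-1.03693) → (-3.01,-1.04)
v2: (-3,-4.5) → rotate → (-1.37150,-5.23154) → ×s → (-1.24806,-4.76070) → (-1.25,-4.76)
v3: (1,-4.5) → rotate → (2.41058,-3.92927) → ×s → (2.19362,-3.57563) → (2.19,-3.58)
v4: (5,-2) → rotate → (5.37873,-0.26320) → ×s → (4.89464,-0.23951) → (4.89,-0.24)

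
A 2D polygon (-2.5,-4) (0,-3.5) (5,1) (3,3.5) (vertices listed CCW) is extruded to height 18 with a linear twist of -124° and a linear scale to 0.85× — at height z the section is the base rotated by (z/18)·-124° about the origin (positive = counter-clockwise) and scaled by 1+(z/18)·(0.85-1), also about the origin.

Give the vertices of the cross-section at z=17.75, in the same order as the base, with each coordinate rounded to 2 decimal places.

t = z/height = 17.75/18 = 0.986111
s = 1 + (scale-1)·z/height = 1 + (0.85-1)·17.75/18 = 0.852083
θ = twist·z/height = -124°·17.75/18 = -122.2778° = -2.134150 rad
cos θ = -0.534024, sin θ = -0.845469 (intermediates below are computed at full precision and shown rounded to 5 d.p.)
v1: (-2.5,-4) → rotate → (-2.04681,4.24977) → ×s → (-1.74406,3.62116) → (-1.74,3.62)
v2: (0,-3.5) → rotate → (-2.95914,1.86909) → ×s → (-2.52144,1.59262) → (-2.52,1.59)
v3: (5,1) → rotate → (-1.82465,-4.76137) → ×s → (-1.55476,-4.05708) → (-1.55,-4.06)
v4: (3,3.5) → rotate → (1.35707,-4.40549) → ×s → (1.15634,-3.75385) → (1.16,-3.75)

Cross-section at z=17.75: (-1.74,3.62) (-2.52,1.59) (-1.55,-4.06) (1.16,-3.75)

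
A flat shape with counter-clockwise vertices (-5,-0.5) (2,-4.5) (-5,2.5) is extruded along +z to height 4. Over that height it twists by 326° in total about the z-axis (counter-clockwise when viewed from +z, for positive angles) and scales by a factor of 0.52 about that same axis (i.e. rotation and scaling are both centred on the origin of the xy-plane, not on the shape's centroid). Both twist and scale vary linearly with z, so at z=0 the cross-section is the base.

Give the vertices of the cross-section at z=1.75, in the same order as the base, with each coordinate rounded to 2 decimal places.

Cross-section at z=1.75: (3.38,-2.08) (0.90,3.78) (1.94,-3.97)

t = z/height = 1.75/4 = 0.4375
s = 1 + (scale-1)·z/height = 1 + (0.52-1)·1.75/4 = 0.790000
θ = twist·z/height = 326°·1.75/4 = 142.6250° = 2.489276 rad
cos θ = -0.794680, sin θ = 0.607029 (intermediates below are computed at full precision and shown rounded to 5 d.p.)
v1: (-5,-0.5) → rotate → (4.27691,-2.63781) → ×s → (3.37876,-2.08387) → (3.38,-2.08)
v2: (2,-4.5) → rotate → (1.14227,4.79012) → ×s → (0.90239,3.78419) → (0.90,3.78)
v3: (-5,2.5) → rotate → (2.45582,-5.02184) → ×s → (1.94010,-3.96726) → (1.94,-3.97)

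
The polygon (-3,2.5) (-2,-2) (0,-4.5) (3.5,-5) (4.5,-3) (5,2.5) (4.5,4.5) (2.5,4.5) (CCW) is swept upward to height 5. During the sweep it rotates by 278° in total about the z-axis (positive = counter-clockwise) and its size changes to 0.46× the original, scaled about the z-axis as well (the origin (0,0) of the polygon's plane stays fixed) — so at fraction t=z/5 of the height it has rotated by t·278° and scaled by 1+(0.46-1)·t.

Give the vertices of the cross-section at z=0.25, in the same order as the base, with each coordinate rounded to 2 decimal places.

t = z/height = 0.25/5 = 0.05
s = 1 + (scale-1)·z/height = 1 + (0.46-1)·0.25/5 = 0.973000
θ = twist·z/height = 278°·0.25/5 = 13.9000° = 0.242601 rad
cos θ = 0.970716, sin θ = 0.240228 (intermediates below are computed at full precision and shown rounded to 5 d.p.)
v1: (-3,2.5) → rotate → (-3.51272,1.70611) → ×s → (-3.41788,1.66004) → (-3.42,1.66)
v2: (-2,-2) → rotate → (-1.46098,-2.42189) → ×s → (-1.42153,-2.35650) → (-1.42,-2.36)
v3: (0,-4.5) → rotate → (1.08103,-4.36822) → ×s → (1.05184,-4.25028) → (1.05,-4.25)
v4: (3.5,-5) → rotate → (4.59865,-4.01278) → ×s → (4.47448,-3.90444) → (4.47,-3.90)
v5: (4.5,-3) → rotate → (5.08891,-1.83112) → ×s → (4.95151,-1.78168) → (4.95,-1.78)
v6: (5,2.5) → rotate → (4.25301,3.62793) → ×s → (4.13818,3.52998) → (4.14,3.53)
v7: (4.5,4.5) → rotate → (3.28720,5.44925) → ×s → (3.19844,5.30212) → (3.20,5.30)
v8: (2.5,4.5) → rotate → (1.34577,4.96879) → ×s → (1.30943,4.83464) → (1.31,4.83)

Cross-section at z=0.25: (-3.42,1.66) (-1.42,-2.36) (1.05,-4.25) (4.47,-3.90) (4.95,-1.78) (4.14,3.53) (3.20,5.30) (1.31,4.83)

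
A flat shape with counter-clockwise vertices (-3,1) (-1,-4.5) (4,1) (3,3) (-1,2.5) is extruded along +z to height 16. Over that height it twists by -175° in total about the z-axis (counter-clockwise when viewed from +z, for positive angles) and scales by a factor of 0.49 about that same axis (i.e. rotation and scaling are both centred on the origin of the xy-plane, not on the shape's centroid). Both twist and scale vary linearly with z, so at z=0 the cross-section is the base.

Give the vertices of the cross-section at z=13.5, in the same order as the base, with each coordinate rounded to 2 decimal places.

Cross-section at z=13.5: (1.75,0.43) (-0.89,2.47) (-1.62,-1.70) (-0.53,-2.36) (1.24,-0.90)

t = z/height = 13.5/16 = 0.84375
s = 1 + (scale-1)·z/height = 1 + (0.49-1)·13.5/16 = 0.569688
θ = twist·z/height = -175°·13.5/16 = -147.6563° = -2.577088 rad
cos θ = -0.844854, sin θ = -0.534998 (intermediates below are computed at full precision and shown rounded to 5 d.p.)
v1: (-3,1) → rotate → (3.06956,0.76014) → ×s → (1.74869,0.43304) → (1.75,0.43)
v2: (-1,-4.5) → rotate → (-1.56264,4.33684) → ×s → (-0.89021,2.47064) → (-0.89,2.47)
v3: (4,1) → rotate → (-2.84442,-2.98484) → ×s → (-1.62043,-1.70043) → (-1.62,-1.70)
v4: (3,3) → rotate → (-0.92957,-4.13955) → ×s → (-0.52956,-2.35825) → (-0.53,-2.36)
v5: (-1,2.5) → rotate → (2.18235,-1.57714) → ×s → (1.24326,-0.89847) → (1.24,-0.90)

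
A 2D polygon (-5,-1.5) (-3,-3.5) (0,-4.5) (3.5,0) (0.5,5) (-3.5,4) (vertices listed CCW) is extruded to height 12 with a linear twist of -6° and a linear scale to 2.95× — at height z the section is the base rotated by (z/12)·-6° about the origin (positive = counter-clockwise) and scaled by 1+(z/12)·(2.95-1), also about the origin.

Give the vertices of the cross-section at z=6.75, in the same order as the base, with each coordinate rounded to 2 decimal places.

t = z/height = 6.75/12 = 0.5625
s = 1 + (scale-1)·z/height = 1 + (2.95-1)·6.75/12 = 2.096875
θ = twist·z/height = -6°·6.75/12 = -3.3750° = -0.058905 rad
cos θ = 0.998266, sin θ = -0.058871 (intermediates below are computed at full precision and shown rounded to 5 d.p.)
v1: (-5,-1.5) → rotate → (-5.07963,-1.20304) → ×s → (-10.65136,-2.52263) → (-10.65,-2.52)
v2: (-3,-3.5) → rotate → (-3.20084,-3.31732) → ×s → (-6.71177,-6.95600) → (-6.71,-6.96)
v3: (0,-4.5) → rotate → (-0.26492,-4.49220) → ×s → (-0.55550,-9.41957) → (-0.56,-9.42)
v4: (3.5,0) → rotate → (3.49393,-0.20605) → ×s → (7.32633,-0.43206) → (7.33,-0.43)
v5: (0.5,5) → rotate → (0.79349,4.96189) → ×s → (1.66384,10.40447) → (1.66,10.40)
v6: (-3.5,4) → rotate → (-3.25845,4.19911) → ×s → (-6.83255,8.80501) → (-6.83,8.81)

Cross-section at z=6.75: (-10.65,-2.52) (-6.71,-6.96) (-0.56,-9.42) (7.33,-0.43) (1.66,10.40) (-6.83,8.81)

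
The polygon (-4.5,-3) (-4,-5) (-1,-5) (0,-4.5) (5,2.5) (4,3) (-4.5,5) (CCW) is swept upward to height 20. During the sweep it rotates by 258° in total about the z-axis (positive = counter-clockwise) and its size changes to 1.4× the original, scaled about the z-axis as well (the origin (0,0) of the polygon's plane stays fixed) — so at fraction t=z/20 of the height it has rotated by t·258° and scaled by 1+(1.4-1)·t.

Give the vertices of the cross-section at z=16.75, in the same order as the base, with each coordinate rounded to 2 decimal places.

Cross-section at z=16.75: (2.50,6.77) (0.39,8.54) (-2.85,6.18) (-3.54,4.86) (-3.43,-6.63) (-1.96,-6.38) (8.79,-1.86)

t = z/height = 16.75/20 = 0.8375
s = 1 + (scale-1)·z/height = 1 + (1.4-1)·16.75/20 = 1.335000
θ = twist·z/height = 258°·16.75/20 = 216.0750° = 3.771220 rad
cos θ = -0.808247, sin θ = -0.588844 (intermediates below are computed at full precision and shown rounded to 5 d.p.)
v1: (-4.5,-3) → rotate → (1.87058,5.07454) → ×s → (2.49722,6.77451) → (2.50,6.77)
v2: (-4,-5) → rotate → (0.28877,6.39661) → ×s → (0.38551,8.53947) → (0.39,8.54)
v3: (-1,-5) → rotate → (-2.13597,4.63008) → ×s → (-2.85152,6.18115) → (-2.85,6.18)
v4: (0,-4.5) → rotate → (-2.64980,3.63711) → ×s → (-3.53748,4.85554) → (-3.54,4.86)
v5: (5,2.5) → rotate → (-2.56913,-4.96484) → ×s → (-3.42978,-6.62806) → (-3.43,-6.63)
v6: (4,3) → rotate → (-1.46646,-4.78012) → ×s → (-1.95772,-6.38145) → (-1.96,-6.38)
v7: (-4.5,5) → rotate → (6.58133,-1.39144) → ×s → (8.78608,-1.85757) → (8.79,-1.86)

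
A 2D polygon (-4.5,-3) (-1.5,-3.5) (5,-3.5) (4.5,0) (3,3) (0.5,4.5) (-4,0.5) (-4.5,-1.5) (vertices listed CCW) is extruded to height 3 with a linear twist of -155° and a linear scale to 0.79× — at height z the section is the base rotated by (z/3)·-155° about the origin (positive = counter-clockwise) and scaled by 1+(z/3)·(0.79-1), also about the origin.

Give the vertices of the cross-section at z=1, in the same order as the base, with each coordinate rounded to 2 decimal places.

Cross-section at z=1: (-4.78,1.55) (-3.42,-0.92) (0.33,-5.67) (2.60,-3.28) (3.92,-0.46) (3.57,2.23) (-1.94,3.21) (-3.69,2.42)

t = z/height = 1/3 = 0.333333
s = 1 + (scale-1)·z/height = 1 + (0.79-1)·1/3 = 0.930000
θ = twist·z/height = -155°·1/3 = -51.6667° = -0.901753 rad
cos θ = 0.620235, sin θ = -0.784416 (intermediates below are computed at full precision and shown rounded to 5 d.p.)
v1: (-4.5,-3) → rotate → (-5.14431,1.66916) → ×s → (-4.78421,1.55232) → (-4.78,1.55)
v2: (-1.5,-3.5) → rotate → (-3.67581,-0.99420) → ×s → (-3.41850,-0.92461) → (-3.42,-0.92)
v3: (5,-3.5) → rotate → (0.35572,-6.09290) → ×s → (0.33082,-5.66640) → (0.33,-5.67)
v4: (4.5,0) → rotate → (2.79106,-3.52987) → ×s → (2.59569,-3.28278) → (2.60,-3.28)
v5: (3,3) → rotate → (4.21395,-0.49254) → ×s → (3.91898,-0.45806) → (3.92,-0.46)
v6: (0.5,4.5) → rotate → (3.83999,2.39885) → ×s → (3.57119,2.23093) → (3.57,2.23)
v7: (-4,0.5) → rotate → (-2.08873,3.44778) → ×s → (-1.94252,3.20644) → (-1.94,3.21)
v8: (-4.5,-1.5) → rotate → (-3.96768,2.59952) → ×s → (-3.68995,2.41755) → (-3.69,2.42)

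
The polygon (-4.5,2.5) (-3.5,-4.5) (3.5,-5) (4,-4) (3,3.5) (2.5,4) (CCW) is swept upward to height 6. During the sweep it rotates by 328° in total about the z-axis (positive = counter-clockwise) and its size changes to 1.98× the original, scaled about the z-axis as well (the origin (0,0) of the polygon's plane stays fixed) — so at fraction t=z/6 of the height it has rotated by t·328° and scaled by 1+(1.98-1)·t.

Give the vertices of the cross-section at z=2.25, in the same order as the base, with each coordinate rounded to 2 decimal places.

t = z/height = 2.25/6 = 0.375
s = 1 + (scale-1)·z/height = 1 + (1.98-1)·2.25/6 = 1.367500
θ = twist·z/height = 328°·2.25/6 = 123.0000° = 2.146755 rad
cos θ = -0.544639, sin θ = 0.838671 (intermediates below are computed at full precision and shown rounded to 5 d.p.)
v1: (-4.5,2.5) → rotate → (0.35420,-5.13562) → ×s → (0.48437,-7.02295) → (0.48,-7.02)
v2: (-3.5,-4.5) → rotate → (5.68025,-0.48447) → ×s → (7.76775,-0.66251) → (7.77,-0.66)
v3: (3.5,-5) → rotate → (2.28712,5.65854) → ×s → (3.12763,7.73806) → (3.13,7.74)
v4: (4,-4) → rotate → (1.17613,5.53324) → ×s → (1.60835,7.56670) → (1.61,7.57)
v5: (3,3.5) → rotate → (-4.56926,0.60978) → ×s → (-6.24847,0.83387) → (-6.25,0.83)
v6: (2.5,4) → rotate → (-4.71628,-0.08188) → ×s → (-6.44951,-0.11197) → (-6.45,-0.11)

Cross-section at z=2.25: (0.48,-7.02) (7.77,-0.66) (3.13,7.74) (1.61,7.57) (-6.25,0.83) (-6.45,-0.11)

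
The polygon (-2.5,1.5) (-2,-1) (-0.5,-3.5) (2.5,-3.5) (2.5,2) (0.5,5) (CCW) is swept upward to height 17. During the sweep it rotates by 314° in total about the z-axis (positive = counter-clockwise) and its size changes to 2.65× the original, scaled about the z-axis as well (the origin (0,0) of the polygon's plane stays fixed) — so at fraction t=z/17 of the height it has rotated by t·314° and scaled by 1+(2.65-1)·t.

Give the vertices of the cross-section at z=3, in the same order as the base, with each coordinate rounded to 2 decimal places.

Cross-section at z=3: (-3.43,-1.56) (-0.40,-2.86) (3.35,-3.10) (5.55,0.09) (-0.29,4.12) (-4.95,4.20)

t = z/height = 3/17 = 0.176471
s = 1 + (scale-1)·z/height = 1 + (2.65-1)·3/17 = 1.291176
θ = twist·z/height = 314°·3/17 = 55.4118° = 0.967118 rad
cos θ = 0.567675, sin θ = 0.823253 (intermediates below are computed at full precision and shown rounded to 5 d.p.)
v1: (-2.5,1.5) → rotate → (-2.65407,-1.20662) → ×s → (-3.42687,-1.55796) → (-3.43,-1.56)
v2: (-2,-1) → rotate → (-0.31210,-2.21418) → ×s → (-0.40297,-2.85890) → (-0.40,-2.86)
v3: (-0.5,-3.5) → rotate → (2.59755,-2.39849) → ×s → (3.35389,-3.09687) → (3.35,-3.10)
v4: (2.5,-3.5) → rotate → (4.30057,0.07127) → ×s → (5.55280,0.09202) → (5.55,0.09)
v5: (2.5,2) → rotate → (-0.22732,3.19348) → ×s → (-0.29351,4.12335) → (-0.29,4.12)
v6: (0.5,5) → rotate → (-3.83243,3.25000) → ×s → (-4.94834,4.19632) → (-4.95,4.20)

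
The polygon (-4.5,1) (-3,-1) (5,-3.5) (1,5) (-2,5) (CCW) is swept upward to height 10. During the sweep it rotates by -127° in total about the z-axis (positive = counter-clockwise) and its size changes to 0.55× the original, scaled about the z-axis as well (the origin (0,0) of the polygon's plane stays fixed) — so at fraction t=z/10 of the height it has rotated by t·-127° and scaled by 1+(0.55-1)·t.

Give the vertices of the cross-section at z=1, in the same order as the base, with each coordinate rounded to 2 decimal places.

t = z/height = 1/10 = 0.1
s = 1 + (scale-1)·z/height = 1 + (0.55-1)·1/10 = 0.955000
θ = twist·z/height = -127°·1/10 = -12.7000° = -0.221657 rad
cos θ = 0.975535, sin θ = -0.219846 (intermediates below are computed at full precision and shown rounded to 5 d.p.)
v1: (-4.5,1) → rotate → (-4.17006,1.96484) → ×s → (-3.98241,1.87642) → (-3.98,1.88)
v2: (-3,-1) → rotate → (-3.14645,-0.31600) → ×s → (-3.00486,-0.30178) → (-3.00,-0.30)
v3: (5,-3.5) → rotate → (4.10821,-4.51360) → ×s → (3.92334,-4.31049) → (3.92,-4.31)
v4: (1,5) → rotate → (2.07477,4.65783) → ×s → (1.98140,4.44822) → (1.98,4.45)
v5: (-2,5) → rotate → (-0.85184,5.31737) → ×s → (-0.81351,5.07808) → (-0.81,5.08)

Cross-section at z=1: (-3.98,1.88) (-3.00,-0.30) (3.92,-4.31) (1.98,4.45) (-0.81,5.08)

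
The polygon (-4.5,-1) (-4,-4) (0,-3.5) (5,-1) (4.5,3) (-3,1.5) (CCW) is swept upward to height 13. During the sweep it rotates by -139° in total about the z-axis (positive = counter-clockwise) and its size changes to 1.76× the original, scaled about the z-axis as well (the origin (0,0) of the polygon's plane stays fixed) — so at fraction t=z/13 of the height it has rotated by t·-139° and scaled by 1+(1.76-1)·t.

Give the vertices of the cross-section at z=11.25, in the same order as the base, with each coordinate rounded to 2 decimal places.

Cross-section at z=11.25: (2.33,7.28) (-2.38,9.07) (-5.01,2.93) (-5.61,-6.32) (0.53,-8.95) (4.66,3.04)

t = z/height = 11.25/13 = 0.865385
s = 1 + (scale-1)·z/height = 1 + (1.76-1)·11.25/13 = 1.657692
θ = twist·z/height = -139°·11.25/13 = -120.2885° = -2.099430 rad
cos θ = -0.504354, sin θ = -0.863497 (intermediates below are computed at full precision and shown rounded to 5 d.p.)
v1: (-4.5,-1) → rotate → (1.40609,4.39009) → ×s → (2.33087,7.27742) → (2.33,7.28)
v2: (-4,-4) → rotate → (-1.43657,5.47140) → ×s → (-2.38140,9.06990) → (-2.38,9.07)
v3: (0,-3.5) → rotate → (-3.02224,1.76524) → ×s → (-5.00994,2.92622) → (-5.01,2.93)
v4: (5,-1) → rotate → (-3.38527,-3.81313) → ×s → (-5.61173,-6.32100) → (-5.61,-6.32)
v5: (4.5,3) → rotate → (0.32090,-5.39880) → ×s → (0.53195,-8.94955) → (0.53,-8.95)
v6: (-3,1.5) → rotate → (2.80831,1.83396) → ×s → (4.65531,3.04014) → (4.66,3.04)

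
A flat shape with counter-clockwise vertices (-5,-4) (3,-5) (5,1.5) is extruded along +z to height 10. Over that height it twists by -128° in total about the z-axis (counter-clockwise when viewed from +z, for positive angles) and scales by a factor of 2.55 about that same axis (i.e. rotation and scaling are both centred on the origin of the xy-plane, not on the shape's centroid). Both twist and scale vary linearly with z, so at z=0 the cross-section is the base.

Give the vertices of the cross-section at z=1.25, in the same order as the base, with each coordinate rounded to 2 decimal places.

t = z/height = 1.25/10 = 0.125
s = 1 + (scale-1)·z/height = 1 + (2.55-1)·1.25/10 = 1.193750
θ = twist·z/height = -128°·1.25/10 = -16.0000° = -0.279253 rad
cos θ = 0.961262, sin θ = -0.275637 (intermediates below are computed at full precision and shown rounded to 5 d.p.)
v1: (-5,-4) → rotate → (-5.90886,-2.46686) → ×s → (-7.05370,-2.94481) → (-7.05,-2.94)
v2: (3,-5) → rotate → (1.50560,-5.63322) → ×s → (1.79731,-6.72466) → (1.80,-6.72)
v3: (5,1.5) → rotate → (5.21976,0.06371) → ×s → (6.23109,0.07605) → (6.23,0.08)

Cross-section at z=1.25: (-7.05,-2.94) (1.80,-6.72) (6.23,0.08)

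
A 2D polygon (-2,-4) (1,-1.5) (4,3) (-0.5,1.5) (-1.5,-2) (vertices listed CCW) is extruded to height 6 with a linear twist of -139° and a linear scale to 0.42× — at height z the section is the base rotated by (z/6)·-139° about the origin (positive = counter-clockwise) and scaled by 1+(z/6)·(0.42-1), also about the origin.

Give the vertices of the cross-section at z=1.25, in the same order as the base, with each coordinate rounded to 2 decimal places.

t = z/height = 1.25/6 = 0.208333
s = 1 + (scale-1)·z/height = 1 + (0.42-1)·1.25/6 = 0.879167
θ = twist·z/height = -139°·1.25/6 = -28.9583° = -0.505418 rad
cos θ = 0.874972, sin θ = -0.484173 (intermediates below are computed at full precision and shown rounded to 5 d.p.)
v1: (-2,-4) → rotate → (-3.68664,-2.53154) → ×s → (-3.24117,-2.22565) → (-3.24,-2.23)
v2: (1,-1.5) → rotate → (0.14871,-1.79663) → ×s → (0.13074,-1.57954) → (0.13,-1.58)
v3: (4,3) → rotate → (4.95241,0.68822) → ×s → (4.35399,0.60506) → (4.35,0.61)
v4: (-0.5,1.5) → rotate → (0.28877,1.55454) → ×s → (0.25388,1.36670) → (0.25,1.37)
v5: (-1.5,-2) → rotate → (-2.28080,-1.02368) → ×s → (-2.00521,-0.89999) → (-2.01,-0.90)

Cross-section at z=1.25: (-3.24,-2.23) (0.13,-1.58) (4.35,0.61) (0.25,1.37) (-2.01,-0.90)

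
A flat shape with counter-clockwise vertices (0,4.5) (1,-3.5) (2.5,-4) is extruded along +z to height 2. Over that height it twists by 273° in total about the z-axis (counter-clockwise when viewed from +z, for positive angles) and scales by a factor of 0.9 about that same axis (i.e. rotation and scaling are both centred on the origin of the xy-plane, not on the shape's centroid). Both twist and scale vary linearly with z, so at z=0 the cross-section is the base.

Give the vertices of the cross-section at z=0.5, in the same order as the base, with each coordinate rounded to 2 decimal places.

t = z/height = 0.5/2 = 0.25
s = 1 + (scale-1)·z/height = 1 + (0.9-1)·0.5/2 = 0.975000
θ = twist·z/height = 273°·0.5/2 = 68.2500° = 1.191187 rad
cos θ = 0.370557, sin θ = 0.928810 (intermediates below are computed at full precision and shown rounded to 5 d.p.)
v1: (0,4.5) → rotate → (-4.17964,1.66751) → ×s → (-4.07515,1.62582) → (-4.08,1.63)
v2: (1,-3.5) → rotate → (3.62139,-0.36814) → ×s → (3.53086,-0.35894) → (3.53,-0.36)
v3: (2.5,-4) → rotate → (4.64163,0.83979) → ×s → (4.52559,0.81880) → (4.53,0.82)

Cross-section at z=0.5: (-4.08,1.63) (3.53,-0.36) (4.53,0.82)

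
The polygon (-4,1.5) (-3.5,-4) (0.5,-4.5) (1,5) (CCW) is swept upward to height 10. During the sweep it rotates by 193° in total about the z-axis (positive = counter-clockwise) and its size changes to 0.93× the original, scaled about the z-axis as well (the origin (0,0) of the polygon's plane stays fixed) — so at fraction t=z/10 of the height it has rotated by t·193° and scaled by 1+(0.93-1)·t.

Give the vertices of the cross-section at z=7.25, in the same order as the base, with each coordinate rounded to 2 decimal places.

Cross-section at z=7.25: (1.99,-3.53) (4.99,0.77) (2.39,3.57) (-3.78,-3.02)

t = z/height = 7.25/10 = 0.725
s = 1 + (scale-1)·z/height = 1 + (0.93-1)·7.25/10 = 0.949250
θ = twist·z/height = 193°·7.25/10 = 139.9250° = 2.442152 rad
cos θ = -0.765202, sin θ = 0.643790 (intermediates below are computed at full precision and shown rounded to 5 d.p.)
v1: (-4,1.5) → rotate → (2.09512,-3.72296) → ×s → (1.98880,-3.53402) → (1.99,-3.53)
v2: (-3.5,-4) → rotate → (5.25337,0.80755) → ×s → (4.98676,0.76656) → (4.99,0.77)
v3: (0.5,-4.5) → rotate → (2.51445,3.76531) → ×s → (2.38684,3.57422) → (2.39,3.57)
v4: (1,5) → rotate → (-3.98415,-3.18222) → ×s → (-3.78196,-3.02072) → (-3.78,-3.02)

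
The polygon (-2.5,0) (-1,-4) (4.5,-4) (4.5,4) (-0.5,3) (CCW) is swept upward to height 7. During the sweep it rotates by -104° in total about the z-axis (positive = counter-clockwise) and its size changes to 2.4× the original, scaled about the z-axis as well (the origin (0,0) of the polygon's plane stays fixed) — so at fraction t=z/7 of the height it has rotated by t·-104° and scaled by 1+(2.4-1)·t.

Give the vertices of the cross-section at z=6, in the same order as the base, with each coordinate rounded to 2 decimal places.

Cross-section at z=6: (-0.08,5.50) (-8.83,2.07) (-8.65,-10.03) (8.95,-9.77) (6.58,1.20)

t = z/height = 6/7 = 0.857143
s = 1 + (scale-1)·z/height = 1 + (2.4-1)·6/7 = 2.200000
θ = twist·z/height = -104°·6/7 = -89.1429° = -1.555836 rad
cos θ = 0.014959, sin θ = -0.999888 (intermediates below are computed at full precision and shown rounded to 5 d.p.)
v1: (-2.5,0) → rotate → (-0.03740,2.49972) → ×s → (-0.08228,5.49938) → (-0.08,5.50)
v2: (-1,-4) → rotate → (-4.01451,0.94005) → ×s → (-8.83193,2.06811) → (-8.83,2.07)
v3: (4.5,-4) → rotate → (-3.93224,-4.55933) → ×s → (-8.65092,-10.03053) → (-8.65,-10.03)
v4: (4.5,4) → rotate → (4.06687,-4.43966) → ×s → (8.94711,-9.76725) → (8.95,-9.77)
v5: (-0.5,3) → rotate → (2.99218,0.54482) → ×s → (6.58281,1.19861) → (6.58,1.20)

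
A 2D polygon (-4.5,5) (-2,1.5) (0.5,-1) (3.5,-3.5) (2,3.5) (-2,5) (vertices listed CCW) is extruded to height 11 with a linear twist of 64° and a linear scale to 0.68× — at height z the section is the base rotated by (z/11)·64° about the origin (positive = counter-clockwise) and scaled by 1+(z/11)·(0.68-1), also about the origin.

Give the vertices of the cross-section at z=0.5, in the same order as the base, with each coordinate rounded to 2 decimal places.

Cross-section at z=0.5: (-4.68,4.70) (-2.04,1.38) (0.54,-0.96) (3.62,-3.27) (1.79,3.54) (-2.22,4.82)

t = z/height = 0.5/11 = 0.0454545
s = 1 + (scale-1)·z/height = 1 + (0.68-1)·0.5/11 = 0.985455
θ = twist·z/height = 64°·0.5/11 = 2.9091° = 0.050773 rad
cos θ = 0.998711, sin θ = 0.050751 (intermediates below are computed at full precision and shown rounded to 5 d.p.)
v1: (-4.5,5) → rotate → (-4.74796,4.76518) → ×s → (-4.67890,4.69586) → (-4.68,4.70)
v2: (-2,1.5) → rotate → (-2.07355,1.39656) → ×s → (-2.04339,1.37625) → (-2.04,1.38)
v3: (0.5,-1) → rotate → (0.55011,-0.97334) → ×s → (0.54211,-0.95918) → (0.54,-0.96)
v4: (3.5,-3.5) → rotate → (3.67312,-3.31786) → ×s → (3.61969,-3.26960) → (3.62,-3.27)
v5: (2,3.5) → rotate → (1.81979,3.59699) → ×s → (1.79332,3.54467) → (1.79,3.54)
v6: (-2,5) → rotate → (-2.25118,4.89205) → ×s → (-2.21844,4.82090) → (-2.22,4.82)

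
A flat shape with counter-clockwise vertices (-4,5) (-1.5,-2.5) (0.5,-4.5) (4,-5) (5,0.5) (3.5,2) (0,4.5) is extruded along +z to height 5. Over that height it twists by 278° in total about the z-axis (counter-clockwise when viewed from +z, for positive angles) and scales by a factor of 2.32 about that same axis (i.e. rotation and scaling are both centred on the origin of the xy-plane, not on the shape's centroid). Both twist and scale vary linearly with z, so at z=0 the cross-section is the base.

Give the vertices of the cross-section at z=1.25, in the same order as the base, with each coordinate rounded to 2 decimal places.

t = z/height = 1.25/5 = 0.25
s = 1 + (scale-1)·z/height = 1 + (2.32-1)·1.25/5 = 1.330000
θ = twist·z/height = 278°·1.25/5 = 69.5000° = 1.213004 rad
cos θ = 0.350207, sin θ = 0.936672 (intermediates below are computed at full precision and shown rounded to 5 d.p.)
v1: (-4,5) → rotate → (-6.08419,-1.99565) → ×s → (-8.09197,-2.65422) → (-8.09,-2.65)
v2: (-1.5,-2.5) → rotate → (1.81637,-2.28053) → ×s → (2.41577,-3.03310) → (2.42,-3.03)
v3: (0.5,-4.5) → rotate → (4.39013,-1.10760) → ×s → (5.83887,-1.47310) → (5.84,-1.47)
v4: (4,-5) → rotate → (6.08419,1.99565) → ×s → (8.09197,2.65422) → (8.09,2.65)
v5: (5,0.5) → rotate → (1.28270,4.85846) → ×s → (1.70599,6.46176) → (1.71,6.46)
v6: (3.5,2) → rotate → (-0.64762,3.97877) → ×s → (-0.86133,5.29176) → (-0.86,5.29)
v7: (0,4.5) → rotate → (-4.21502,1.57593) → ×s → (-5.60598,2.09599) → (-5.61,2.10)

Cross-section at z=1.25: (-8.09,-2.65) (2.42,-3.03) (5.84,-1.47) (8.09,2.65) (1.71,6.46) (-0.86,5.29) (-5.61,2.10)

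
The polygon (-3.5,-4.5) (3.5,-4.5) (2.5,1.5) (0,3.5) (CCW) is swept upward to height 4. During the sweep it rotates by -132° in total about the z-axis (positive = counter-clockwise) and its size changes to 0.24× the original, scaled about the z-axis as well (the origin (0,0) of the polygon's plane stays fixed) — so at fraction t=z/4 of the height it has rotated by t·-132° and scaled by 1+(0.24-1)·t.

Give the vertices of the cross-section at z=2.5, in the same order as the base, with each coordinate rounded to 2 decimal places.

t = z/height = 2.5/4 = 0.625
s = 1 + (scale-1)·z/height = 1 + (0.24-1)·2.5/4 = 0.525000
θ = twist·z/height = -132°·2.5/4 = -82.5000° = -1.439897 rad
cos θ = 0.130526, sin θ = -0.991445 (intermediates below are computed at full precision and shown rounded to 5 d.p.)
v1: (-3.5,-4.5) → rotate → (-4.91834,2.88269) → ×s → (-2.58213,1.51341) → (-2.58,1.51)
v2: (3.5,-4.5) → rotate → (-4.00466,-4.05742) → ×s → (-2.10245,-2.13015) → (-2.10,-2.13)
v3: (2.5,1.5) → rotate → (1.81348,-2.28282) → ×s → (0.95208,-1.19848) → (0.95,-1.20)
v4: (0,3.5) → rotate → (3.47006,0.45684) → ×s → (1.82178,0.23984) → (1.82,0.24)

Cross-section at z=2.5: (-2.58,1.51) (-2.10,-2.13) (0.95,-1.20) (1.82,0.24)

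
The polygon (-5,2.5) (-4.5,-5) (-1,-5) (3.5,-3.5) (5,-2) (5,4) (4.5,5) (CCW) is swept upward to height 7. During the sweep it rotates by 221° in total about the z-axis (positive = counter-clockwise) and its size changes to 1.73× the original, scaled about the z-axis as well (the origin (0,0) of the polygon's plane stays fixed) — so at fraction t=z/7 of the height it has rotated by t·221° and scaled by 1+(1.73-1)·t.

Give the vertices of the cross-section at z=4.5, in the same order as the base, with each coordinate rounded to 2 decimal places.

t = z/height = 4.5/7 = 0.642857
s = 1 + (scale-1)·z/height = 1 + (1.73-1)·4.5/7 = 1.469286
θ = twist·z/height = 221°·4.5/7 = 142.0714° = 2.479614 rad
cos θ = -0.788778, sin θ = 0.614679 (intermediates below are computed at full precision and shown rounded to 5 d.p.)
v1: (-5,2.5) → rotate → (2.40719,-5.04534) → ×s → (3.53685,-7.41304) → (3.54,-7.41)
v2: (-4.5,-5) → rotate → (6.62289,1.17783) → ×s → (9.73092,1.73058) → (9.73,1.73)
v3: (-1,-5) → rotate → (3.86217,3.32921) → ×s → (5.67463,4.89156) → (5.67,4.89)
v4: (3.5,-3.5) → rotate → (-0.60935,4.91210) → ×s → (-0.89530,7.21727) → (-0.90,7.22)
v5: (5,-2) → rotate → (-2.71453,4.65095) → ×s → (-3.98842,6.83357) → (-3.99,6.83)
v6: (5,4) → rotate → (-6.40260,-0.08172) → ×s → (-9.40725,-0.12007) → (-9.41,-0.12)
v7: (4.5,5) → rotate → (-6.62289,-1.17783) → ×s → (-9.73092,-1.73058) → (-9.73,-1.73)

Cross-section at z=4.5: (3.54,-7.41) (9.73,1.73) (5.67,4.89) (-0.90,7.22) (-3.99,6.83) (-9.41,-0.12) (-9.73,-1.73)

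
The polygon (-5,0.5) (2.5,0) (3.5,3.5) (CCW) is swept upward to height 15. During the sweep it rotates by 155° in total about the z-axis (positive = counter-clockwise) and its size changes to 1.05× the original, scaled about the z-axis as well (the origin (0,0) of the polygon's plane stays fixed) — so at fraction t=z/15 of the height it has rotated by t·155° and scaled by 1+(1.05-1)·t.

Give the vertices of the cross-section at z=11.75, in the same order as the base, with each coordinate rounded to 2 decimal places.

Cross-section at z=11.75: (2.26,-4.70) (-1.35,2.22) (-5.00,1.21)

t = z/height = 11.75/15 = 0.783333
s = 1 + (scale-1)·z/height = 1 + (1.05-1)·11.75/15 = 1.039167
θ = twist·z/height = 155°·11.75/15 = 121.4167° = 2.119121 rad
cos θ = -0.521258, sin θ = 0.853399 (intermediates below are computed at full precision and shown rounded to 5 d.p.)
v1: (-5,0.5) → rotate → (2.17959,-4.52762) → ×s → (2.26496,-4.70496) → (2.26,-4.70)
v2: (2.5,0) → rotate → (-1.30314,2.13350) → ×s → (-1.35418,2.21706) → (-1.35,2.22)
v3: (3.5,3.5) → rotate → (-4.81130,1.16249) → ×s → (-4.99974,1.20803) → (-5.00,1.21)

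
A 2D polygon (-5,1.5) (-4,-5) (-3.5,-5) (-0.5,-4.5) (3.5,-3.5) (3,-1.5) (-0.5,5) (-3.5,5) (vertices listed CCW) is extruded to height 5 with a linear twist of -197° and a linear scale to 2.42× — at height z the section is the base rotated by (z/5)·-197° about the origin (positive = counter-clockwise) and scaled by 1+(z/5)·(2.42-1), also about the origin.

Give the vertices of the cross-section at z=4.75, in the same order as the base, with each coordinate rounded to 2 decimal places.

t = z/height = 4.75/5 = 0.95
s = 1 + (scale-1)·z/height = 1 + (2.42-1)·4.75/5 = 2.349000
θ = twist·z/height = -197°·4.75/5 = -187.1500° = -3.266384 rad
cos θ = -0.992224, sin θ = 0.124467 (intermediates below are computed at full precision and shown rounded to 5 d.p.)
v1: (-5,1.5) → rotate → (4.77442,-2.11067) → ×s → (11.21511,-4.95797) → (11.22,-4.96)
v2: (-4,-5) → rotate → (4.59123,4.46325) → ×s → (10.78480,10.48417) → (10.78,10.48)
v3: (-3.5,-5) → rotate → (4.09512,4.52548) → ×s → (9.61944,10.63036) → (9.62,10.63)
v4: (-0.5,-4.5) → rotate → (1.05622,4.40277) → ×s → (2.48105,10.34211) → (2.48,10.34)
v5: (3.5,-3.5) → rotate → (-3.03715,3.90842) → ×s → (-7.13426,9.18088) → (-7.13,9.18)
v6: (3,-1.5) → rotate → (-2.78997,1.86174) → ×s → (-6.55364,4.37322) → (-6.55,4.37)
v7: (-0.5,5) → rotate → (-0.12623,-5.02335) → ×s → (-0.29650,-11.79985) → (-0.30,-11.80)
v8: (-3.5,5) → rotate → (2.85045,-5.39675) → ×s → (6.69570,-12.67698) → (6.70,-12.68)

Cross-section at z=4.75: (11.22,-4.96) (10.78,10.48) (9.62,10.63) (2.48,10.34) (-7.13,9.18) (-6.55,4.37) (-0.30,-11.80) (6.70,-12.68)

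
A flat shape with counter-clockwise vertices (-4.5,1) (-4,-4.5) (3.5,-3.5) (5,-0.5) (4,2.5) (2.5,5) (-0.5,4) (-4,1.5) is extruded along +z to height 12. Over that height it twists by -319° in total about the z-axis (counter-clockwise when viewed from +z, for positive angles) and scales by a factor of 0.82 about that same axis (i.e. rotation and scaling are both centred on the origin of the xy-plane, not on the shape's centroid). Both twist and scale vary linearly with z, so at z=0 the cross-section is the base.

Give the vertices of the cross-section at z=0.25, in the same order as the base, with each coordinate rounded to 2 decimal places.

Cross-section at z=0.25: (-4.34,1.51) (-4.48,-3.99) (3.06,-3.87) (4.89,-1.07) (4.25,2.01) (3.05,4.66) (-0.03,4.02) (-3.79,1.95)

t = z/height = 0.25/12 = 0.0208333
s = 1 + (scale-1)·z/height = 1 + (0.82-1)·0.25/12 = 0.996250
θ = twist·z/height = -319°·0.25/12 = -6.6458° = -0.115992 rad
cos θ = 0.993281, sin θ = -0.115732 (intermediates below are computed at full precision and shown rounded to 5 d.p.)
v1: (-4.5,1) → rotate → (-4.35403,1.51407) → ×s → (-4.33770,1.50840) → (-4.34,1.51)
v2: (-4,-4.5) → rotate → (-4.49391,-4.00684) → ×s → (-4.47706,-3.99181) → (-4.48,-3.99)
v3: (3.5,-3.5) → rotate → (3.07142,-3.88154) → ×s → (3.05990,-3.86699) → (3.06,-3.87)
v4: (5,-0.5) → rotate → (4.90854,-1.07530) → ×s → (4.89013,-1.07127) → (4.89,-1.07)
v5: (4,2.5) → rotate → (4.26245,2.02027) → ×s → (4.24647,2.01270) → (4.25,2.01)
v6: (2.5,5) → rotate → (3.06186,4.67707) → ×s → (3.05038,4.65953) → (3.05,4.66)
v7: (-0.5,4) → rotate → (-0.03371,4.03099) → ×s → (-0.03359,4.01587) → (-0.03,4.02)
v8: (-4,1.5) → rotate → (-3.79952,1.95285) → ×s → (-3.78528,1.94552) → (-3.79,1.95)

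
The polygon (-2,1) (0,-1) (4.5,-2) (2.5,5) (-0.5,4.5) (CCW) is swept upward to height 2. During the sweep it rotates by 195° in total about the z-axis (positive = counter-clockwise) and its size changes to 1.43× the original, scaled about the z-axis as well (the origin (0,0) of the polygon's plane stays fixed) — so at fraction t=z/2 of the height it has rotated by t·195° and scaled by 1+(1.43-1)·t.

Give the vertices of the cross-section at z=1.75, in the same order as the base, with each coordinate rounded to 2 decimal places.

t = z/height = 1.75/2 = 0.875
s = 1 + (scale-1)·z/height = 1 + (1.43-1)·1.75/2 = 1.376250
θ = twist·z/height = 195°·1.75/2 = 170.6250° = 2.977968 rad
cos θ = -0.986643, sin θ = 0.162895 (intermediates below are computed at full precision and shown rounded to 5 d.p.)
v1: (-2,1) → rotate → (1.81039,-1.31243) → ×s → (2.49155,-1.80624) → (2.49,-1.81)
v2: (0,-1) → rotate → (0.16290,0.98664) → ×s → (0.22418,1.35787) → (0.22,1.36)
v3: (4.5,-2) → rotate → (-4.11410,2.70632) → ×s → (-5.66204,3.72457) → (-5.66,3.72)
v4: (2.5,5) → rotate → (-3.28109,-4.52598) → ×s → (-4.51559,-6.22888) → (-4.52,-6.23)
v5: (-0.5,4.5) → rotate → (-0.23971,-4.52134) → ×s → (-0.32990,-6.22250) → (-0.33,-6.22)

Cross-section at z=1.75: (2.49,-1.81) (0.22,1.36) (-5.66,3.72) (-4.52,-6.23) (-0.33,-6.22)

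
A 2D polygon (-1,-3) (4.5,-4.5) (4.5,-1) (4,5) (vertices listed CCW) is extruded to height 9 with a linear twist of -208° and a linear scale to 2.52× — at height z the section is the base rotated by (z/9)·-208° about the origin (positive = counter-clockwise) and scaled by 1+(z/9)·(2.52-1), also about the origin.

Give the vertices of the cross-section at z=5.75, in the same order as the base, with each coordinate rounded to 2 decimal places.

t = z/height = 5.75/9 = 0.638889
s = 1 + (scale-1)·z/height = 1 + (2.52-1)·5.75/9 = 1.971111
θ = twist·z/height = -208°·5.75/9 = -132.8889° = -2.319349 rad
cos θ = -0.680579, sin θ = -0.732675 (intermediates below are computed at full precision and shown rounded to 5 d.p.)
v1: (-1,-3) → rotate → (-1.51745,2.77441) → ×s → (-2.99105,5.46867) → (-2.99,5.47)
v2: (4.5,-4.5) → rotate → (-6.35964,-0.23443) → ×s → (-12.53556,-0.46209) → (-12.54,-0.46)
v3: (4.5,-1) → rotate → (-3.79528,-2.61646) → ×s → (-7.48092,-5.15733) → (-7.48,-5.16)
v4: (4,5) → rotate → (0.94106,-6.33359) → ×s → (1.85493,-12.48422) → (1.85,-12.48)

Cross-section at z=5.75: (-2.99,5.47) (-12.54,-0.46) (-7.48,-5.16) (1.85,-12.48)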